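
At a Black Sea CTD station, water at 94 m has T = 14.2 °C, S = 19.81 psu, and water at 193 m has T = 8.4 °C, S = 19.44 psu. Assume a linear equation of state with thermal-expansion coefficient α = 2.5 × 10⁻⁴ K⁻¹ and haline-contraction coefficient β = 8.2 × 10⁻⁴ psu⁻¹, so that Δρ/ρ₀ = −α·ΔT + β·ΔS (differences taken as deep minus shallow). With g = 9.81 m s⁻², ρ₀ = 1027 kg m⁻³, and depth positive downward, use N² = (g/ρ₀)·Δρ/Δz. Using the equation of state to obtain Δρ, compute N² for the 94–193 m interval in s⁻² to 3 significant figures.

1.14 × 10⁻⁴ s⁻²

ΔT = -5.8 K, ΔS = -0.37 psu (deep − shallow).
Δρ/ρ₀ = −αΔT + βΔS = 1.45 × 10⁻³ − 3.034 × 10⁻⁴ = 1.1466 × 10⁻³, so Δρ ≈ 1.178 kg m⁻³.
N² = (g/ρ₀)·Δρ/Δz = g·(Δρ/ρ₀)/Δz = 9.81 × 1.1466 × 10⁻³ / 99 = 1.1362 × 10⁻⁴ s⁻² ≈ 1.14 × 10⁻⁴ s⁻².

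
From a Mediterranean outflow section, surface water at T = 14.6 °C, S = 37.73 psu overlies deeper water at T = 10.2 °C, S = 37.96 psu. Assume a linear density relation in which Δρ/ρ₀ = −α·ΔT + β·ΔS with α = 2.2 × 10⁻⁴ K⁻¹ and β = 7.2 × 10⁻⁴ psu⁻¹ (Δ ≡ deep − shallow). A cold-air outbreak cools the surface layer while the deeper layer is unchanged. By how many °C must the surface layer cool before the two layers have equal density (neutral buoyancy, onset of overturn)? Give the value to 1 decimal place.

Neutral buoyancy requires Δρ = 0, i.e. −α(T_deep − T_surf′) + β(S_deep − S_surf) = 0.
T_surf′ = T_deep − (β/α)·ΔS = 10.2 − (7.2 × 10⁻⁴/2.2 × 10⁻⁴)·(+0.23) = 9.447 °C.
Cooling required: 14.6 − (9.447) = 5.153 °C.

5.2 °C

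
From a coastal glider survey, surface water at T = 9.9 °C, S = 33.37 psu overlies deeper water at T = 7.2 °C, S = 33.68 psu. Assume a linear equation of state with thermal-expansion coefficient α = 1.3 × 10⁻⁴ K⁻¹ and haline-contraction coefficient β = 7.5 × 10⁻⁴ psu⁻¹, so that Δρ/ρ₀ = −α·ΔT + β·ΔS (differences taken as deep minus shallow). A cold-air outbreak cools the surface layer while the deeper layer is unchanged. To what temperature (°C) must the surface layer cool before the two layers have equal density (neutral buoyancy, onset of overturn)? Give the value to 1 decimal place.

5.4 °C

Neutral buoyancy requires Δρ = 0, i.e. −α(T_deep − T_surf′) + β(S_deep − S_surf) = 0.
T_surf′ = T_deep − (β/α)·ΔS = 7.2 − (7.5 × 10⁻⁴/1.3 × 10⁻⁴)·(+0.31) = 5.412 °C.
Cooling required: 9.9 − (5.412) = 4.488 °C.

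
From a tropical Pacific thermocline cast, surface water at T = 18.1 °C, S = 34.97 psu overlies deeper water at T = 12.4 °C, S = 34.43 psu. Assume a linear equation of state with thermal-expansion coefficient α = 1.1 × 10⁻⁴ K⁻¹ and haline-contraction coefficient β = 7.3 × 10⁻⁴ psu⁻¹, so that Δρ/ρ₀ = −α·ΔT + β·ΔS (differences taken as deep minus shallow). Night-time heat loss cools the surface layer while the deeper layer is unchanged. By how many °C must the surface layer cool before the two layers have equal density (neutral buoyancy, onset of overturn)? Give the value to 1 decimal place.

2.1 °C

Neutral buoyancy requires Δρ = 0, i.e. −α(T_deep − T_surf′) + β(S_deep − S_surf) = 0.
T_surf′ = T_deep − (β/α)·ΔS = 12.4 − (7.3 × 10⁻⁴/1.1 × 10⁻⁴)·(-0.54) = 15.984 °C.
Cooling required: 18.1 − (15.984) = 2.116 °C.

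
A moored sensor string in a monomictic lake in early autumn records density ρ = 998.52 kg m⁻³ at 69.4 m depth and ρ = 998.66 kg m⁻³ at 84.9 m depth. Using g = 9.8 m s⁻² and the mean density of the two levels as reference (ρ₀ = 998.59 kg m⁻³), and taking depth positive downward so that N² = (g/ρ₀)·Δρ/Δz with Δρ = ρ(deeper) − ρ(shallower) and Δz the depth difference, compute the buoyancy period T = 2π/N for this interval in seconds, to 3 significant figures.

667 s

Δρ = 998.66 − 998.52 = 0.14 kg m⁻³ over Δz = 84.9 − 69.4 = 15.5 m.
N² = (9.8/998.59) × (0.14/15.5) = 8.8641 × 10⁻⁵ s⁻².
N = √(8.8641 × 10⁻⁵) = 9.4149 × 10⁻³ rad s⁻¹, so T = 2π/N = 667.37 s ≈ 667 s.
N² > 0, so the interval is statically stable.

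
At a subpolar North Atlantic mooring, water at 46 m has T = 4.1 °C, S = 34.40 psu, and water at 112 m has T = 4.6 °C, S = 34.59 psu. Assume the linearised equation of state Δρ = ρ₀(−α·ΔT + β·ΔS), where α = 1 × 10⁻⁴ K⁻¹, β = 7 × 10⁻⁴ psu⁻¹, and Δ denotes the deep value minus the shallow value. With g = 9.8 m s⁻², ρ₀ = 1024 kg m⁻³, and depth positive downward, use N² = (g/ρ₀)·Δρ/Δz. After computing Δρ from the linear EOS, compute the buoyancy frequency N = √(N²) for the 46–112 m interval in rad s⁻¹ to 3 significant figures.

ΔT = +0.5 K, ΔS = +0.19 psu (deep − shallow).
Δρ/ρ₀ = −αΔT + βΔS = -5.00 × 10⁻⁵ + 1.33 × 10⁻⁴ = 8.30 × 10⁻⁵, so Δρ ≈ 0.08499 kg m⁻³.
N² = (g/ρ₀)·Δρ/Δz = g·(Δρ/ρ₀)/Δz = 9.8 × 8.30 × 10⁻⁵ / 66 = 1.2324 × 10⁻⁵ s⁻².
N = √(1.2324 × 10⁻⁵) = 3.5106 × 10⁻³ rad s⁻¹ ≈ 3.51 × 10⁻³ rad s⁻¹.

3.51 × 10⁻³ rad s⁻¹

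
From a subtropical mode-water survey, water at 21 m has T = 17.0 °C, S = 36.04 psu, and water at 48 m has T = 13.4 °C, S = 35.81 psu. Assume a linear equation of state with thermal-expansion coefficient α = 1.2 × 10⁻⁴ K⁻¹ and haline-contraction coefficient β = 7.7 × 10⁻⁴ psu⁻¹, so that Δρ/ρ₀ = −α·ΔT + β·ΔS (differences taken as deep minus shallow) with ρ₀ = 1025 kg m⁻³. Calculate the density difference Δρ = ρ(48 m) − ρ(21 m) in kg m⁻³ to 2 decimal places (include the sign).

+0.26 kg m⁻³

ΔT = -3.6 K, ΔS = -0.23 psu (deep − shallow).
Δρ/ρ₀ = −(1.2 × 10⁻⁴)(-3.6) + (7.7 × 10⁻⁴)(-0.23) = 2.549 × 10⁻⁴.
Δρ = 1025 × (2.549 × 10⁻⁴) = +0.26 kg m⁻³.
Positive Δρ: denser below, stable.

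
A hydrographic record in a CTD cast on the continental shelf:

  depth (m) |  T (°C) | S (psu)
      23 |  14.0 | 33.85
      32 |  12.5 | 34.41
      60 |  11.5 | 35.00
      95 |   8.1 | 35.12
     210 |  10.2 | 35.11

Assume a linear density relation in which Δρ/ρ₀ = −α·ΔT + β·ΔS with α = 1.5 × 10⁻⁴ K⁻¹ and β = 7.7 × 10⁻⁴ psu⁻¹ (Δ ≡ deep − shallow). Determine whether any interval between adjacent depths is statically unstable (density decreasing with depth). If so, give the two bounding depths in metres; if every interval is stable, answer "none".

Evaluate Δρ/ρ₀ = −αΔT + βΔS across each adjacent pair:
  23–32 m: −αΔT+βΔS = −(1.5 × 10⁻⁴)(-1.5)+(7.7 × 10⁻⁴)(+0.56) = 6.6 × 10⁻⁴ → stable
  32–60 m: −αΔT+βΔS = −(1.5 × 10⁻⁴)(-1.0)+(7.7 × 10⁻⁴)(+0.59) = 6.0 × 10⁻⁴ → stable
  60–95 m: −αΔT+βΔS = −(1.5 × 10⁻⁴)(-3.4)+(7.7 × 10⁻⁴)(+0.12) = 6.0 × 10⁻⁴ → stable
  95–210 m: −αΔT+βΔS = −(1.5 × 10⁻⁴)(+2.1)+(7.7 × 10⁻⁴)(-0.01) = -3.2 × 10⁻⁴ → UNSTABLE
The 95–210 m interval has Δρ < 0: lighter water underlies denser water.

95–210 m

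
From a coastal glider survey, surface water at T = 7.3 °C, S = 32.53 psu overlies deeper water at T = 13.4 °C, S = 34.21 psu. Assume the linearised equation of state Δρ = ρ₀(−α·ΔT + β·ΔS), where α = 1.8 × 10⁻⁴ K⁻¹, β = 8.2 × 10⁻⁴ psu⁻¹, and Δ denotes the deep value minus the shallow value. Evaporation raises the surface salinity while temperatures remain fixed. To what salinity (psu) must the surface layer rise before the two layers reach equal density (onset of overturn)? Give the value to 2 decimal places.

Neutral buoyancy requires −α(T_deep − T_surf) + β(S_deep − S_surf′) = 0.
S_surf′ = S_deep − (α/β)·ΔT = 34.21 − (1.8 × 10⁻⁴/8.2 × 10⁻⁴)·(+6.1) = 32.8710 psu.
Increase required: 32.8710 − 32.53 = 0.3410 psu.

32.87 psu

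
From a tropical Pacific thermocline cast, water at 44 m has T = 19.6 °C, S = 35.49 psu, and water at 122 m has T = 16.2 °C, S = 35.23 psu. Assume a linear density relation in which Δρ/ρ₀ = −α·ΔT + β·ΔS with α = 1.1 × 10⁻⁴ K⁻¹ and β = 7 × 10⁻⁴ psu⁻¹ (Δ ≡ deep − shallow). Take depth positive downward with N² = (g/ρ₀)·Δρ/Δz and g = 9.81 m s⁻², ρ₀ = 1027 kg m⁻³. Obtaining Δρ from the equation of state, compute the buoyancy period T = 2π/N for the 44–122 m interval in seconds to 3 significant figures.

1.28 × 10³ s

ΔT = -3.4 K, ΔS = -0.26 psu (deep − shallow).
Δρ/ρ₀ = −αΔT + βΔS = 3.74 × 10⁻⁴ − 1.82 × 10⁻⁴ = 1.92 × 10⁻⁴, so Δρ ≈ 0.1972 kg m⁻³.
N² = (g/ρ₀)·Δρ/Δz = g·(Δρ/ρ₀)/Δz = 9.81 × 1.92 × 10⁻⁴ / 78 = 2.4148 × 10⁻⁵ s⁻².
N = √(2.4148 × 10⁻⁵) = 4.9141 × 10⁻³ rad s⁻¹ → T = 2π/N = 1.2786 × 10³ s ≈ 1.28 × 10³ s.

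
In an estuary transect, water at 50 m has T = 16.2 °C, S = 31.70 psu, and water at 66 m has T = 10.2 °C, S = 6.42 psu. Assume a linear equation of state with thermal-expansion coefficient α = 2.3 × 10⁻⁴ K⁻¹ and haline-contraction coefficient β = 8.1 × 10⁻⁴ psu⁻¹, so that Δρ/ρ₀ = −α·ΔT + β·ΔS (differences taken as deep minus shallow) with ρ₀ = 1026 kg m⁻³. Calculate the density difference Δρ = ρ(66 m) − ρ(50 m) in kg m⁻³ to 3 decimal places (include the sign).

-19.593 kg m⁻³

ΔT = -6.0 K, ΔS = -25.28 psu (deep − shallow).
Δρ/ρ₀ = −(2.3 × 10⁻⁴)(-6.0) + (8.1 × 10⁻⁴)(-25.28) = -0.0190968.
Δρ = 1026 × (-0.0190968) = -19.593 kg m⁻³.
Negative Δρ: lighter below, statically unstable.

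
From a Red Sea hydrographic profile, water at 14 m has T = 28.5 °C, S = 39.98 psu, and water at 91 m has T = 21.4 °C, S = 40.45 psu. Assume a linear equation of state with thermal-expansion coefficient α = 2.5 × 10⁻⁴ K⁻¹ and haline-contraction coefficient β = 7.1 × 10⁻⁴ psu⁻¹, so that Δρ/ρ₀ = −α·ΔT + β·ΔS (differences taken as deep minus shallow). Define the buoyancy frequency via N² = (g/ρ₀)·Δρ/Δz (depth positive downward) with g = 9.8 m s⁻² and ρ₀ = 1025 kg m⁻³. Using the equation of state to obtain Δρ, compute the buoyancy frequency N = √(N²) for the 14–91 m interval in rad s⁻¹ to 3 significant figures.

ΔT = -7.1 K, ΔS = +0.47 psu (deep − shallow).
Δρ/ρ₀ = −αΔT + βΔS = 1.775 × 10⁻³ + 3.337 × 10⁻⁴ = 2.1087 × 10⁻³, so Δρ ≈ 2.161 kg m⁻³.
N² = (g/ρ₀)·Δρ/Δz = g·(Δρ/ρ₀)/Δz = 9.8 × 2.1087 × 10⁻³ / 77 = 2.6838 × 10⁻⁴ s⁻².
N = √(2.6838 × 10⁻⁴) = 0.016382 rad s⁻¹ ≈ 0.0164 rad s⁻¹.

0.0164 rad s⁻¹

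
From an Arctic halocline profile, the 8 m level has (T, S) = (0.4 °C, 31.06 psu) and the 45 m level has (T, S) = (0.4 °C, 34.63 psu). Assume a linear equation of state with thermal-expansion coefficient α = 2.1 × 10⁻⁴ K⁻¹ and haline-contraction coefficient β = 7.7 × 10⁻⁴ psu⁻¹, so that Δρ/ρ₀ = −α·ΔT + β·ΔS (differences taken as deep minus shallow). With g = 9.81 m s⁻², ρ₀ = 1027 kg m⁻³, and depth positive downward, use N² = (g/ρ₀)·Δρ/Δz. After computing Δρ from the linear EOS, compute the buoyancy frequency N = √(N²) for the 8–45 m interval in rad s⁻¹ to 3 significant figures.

ΔT = +0.0 K, ΔS = +3.57 psu (deep − shallow).
Δρ/ρ₀ = −αΔT + βΔS = 0 + 2.7489 × 10⁻³ = 2.7489 × 10⁻³, so Δρ ≈ 2.823 kg m⁻³.
N² = (g/ρ₀)·Δρ/Δz = g·(Δρ/ρ₀)/Δz = 9.81 × 2.7489 × 10⁻³ / 37 = 7.2883 × 10⁻⁴ s⁻².
N = √(7.2883 × 10⁻⁴) = 0.026997 rad s⁻¹ ≈ 0.0270 rad s⁻¹.

0.0270 rad s⁻¹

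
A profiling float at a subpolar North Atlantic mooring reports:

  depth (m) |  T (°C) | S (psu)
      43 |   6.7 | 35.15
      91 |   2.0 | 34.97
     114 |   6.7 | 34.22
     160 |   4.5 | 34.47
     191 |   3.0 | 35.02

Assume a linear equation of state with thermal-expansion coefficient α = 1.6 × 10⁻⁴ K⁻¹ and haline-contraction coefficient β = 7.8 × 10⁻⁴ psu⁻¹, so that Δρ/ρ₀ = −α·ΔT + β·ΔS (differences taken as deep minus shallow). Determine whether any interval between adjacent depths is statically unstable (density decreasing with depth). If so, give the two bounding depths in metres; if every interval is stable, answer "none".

91–114 m

Evaluate Δρ/ρ₀ = −αΔT + βΔS across each adjacent pair:
  43–91 m: −αΔT+βΔS = −(1.6 × 10⁻⁴)(-4.7)+(7.8 × 10⁻⁴)(-0.18) = 6.1 × 10⁻⁴ → stable
  91–114 m: −αΔT+βΔS = −(1.6 × 10⁻⁴)(+4.7)+(7.8 × 10⁻⁴)(-0.75) = -1.3 × 10⁻³ → UNSTABLE
  114–160 m: −αΔT+βΔS = −(1.6 × 10⁻⁴)(-2.2)+(7.8 × 10⁻⁴)(+0.25) = 5.5 × 10⁻⁴ → stable
  160–191 m: −αΔT+βΔS = −(1.6 × 10⁻⁴)(-1.5)+(7.8 × 10⁻⁴)(+0.55) = 6.7 × 10⁻⁴ → stable
The 91–114 m interval has Δρ < 0: lighter water underlies denser water.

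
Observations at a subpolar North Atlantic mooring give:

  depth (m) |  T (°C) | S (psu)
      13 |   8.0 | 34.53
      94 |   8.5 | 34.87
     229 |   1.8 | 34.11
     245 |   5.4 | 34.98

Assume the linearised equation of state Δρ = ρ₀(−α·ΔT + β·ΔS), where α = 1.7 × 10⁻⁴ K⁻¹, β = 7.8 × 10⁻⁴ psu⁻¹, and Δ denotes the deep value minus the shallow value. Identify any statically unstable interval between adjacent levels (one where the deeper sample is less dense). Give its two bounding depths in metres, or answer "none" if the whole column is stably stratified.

Evaluate Δρ/ρ₀ = −αΔT + βΔS across each adjacent pair:
  13–94 m: −αΔT+βΔS = −(1.7 × 10⁻⁴)(+0.5)+(7.8 × 10⁻⁴)(+0.34) = 1.8 × 10⁻⁴ → stable
  94–229 m: −αΔT+βΔS = −(1.7 × 10⁻⁴)(-6.7)+(7.8 × 10⁻⁴)(-0.76) = 5.5 × 10⁻⁴ → stable
  229–245 m: −αΔT+βΔS = −(1.7 × 10⁻⁴)(+3.6)+(7.8 × 10⁻⁴)(+0.87) = 6.7 × 10⁻⁵ → stable
Every interval has Δρ > 0: the column is stably stratified throughout.

none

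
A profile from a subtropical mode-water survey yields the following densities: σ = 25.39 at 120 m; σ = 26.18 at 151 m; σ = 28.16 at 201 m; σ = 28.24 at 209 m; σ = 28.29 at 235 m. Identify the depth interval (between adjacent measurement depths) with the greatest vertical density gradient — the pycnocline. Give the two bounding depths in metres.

Compute the density gradient over each adjacent pair:
  120–151 m: Δρ/Δz = 0.79/31 = 0.025 kg m⁻⁴
  151–201 m: Δρ/Δz = 1.98/50 = 0.040 kg m⁻⁴
  201–209 m: Δρ/Δz = 0.08/8 = 0.010 kg m⁻⁴
  209–235 m: Δρ/Δz = 0.05/26 = 1.9 × 10⁻³ kg m⁻⁴
The largest gradient is in the 151–201 m interval — the pycnocline.

151–201 m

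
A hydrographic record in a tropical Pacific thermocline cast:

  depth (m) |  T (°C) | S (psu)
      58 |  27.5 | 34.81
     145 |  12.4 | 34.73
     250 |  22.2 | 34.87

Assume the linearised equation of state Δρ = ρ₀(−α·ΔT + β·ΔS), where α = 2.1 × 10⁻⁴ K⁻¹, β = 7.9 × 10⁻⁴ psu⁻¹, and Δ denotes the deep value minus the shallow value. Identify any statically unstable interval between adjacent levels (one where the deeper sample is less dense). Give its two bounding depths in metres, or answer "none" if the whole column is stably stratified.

145–250 m

Evaluate Δρ/ρ₀ = −αΔT + βΔS across each adjacent pair:
  58–145 m: −αΔT+βΔS = −(2.1 × 10⁻⁴)(-15.1)+(7.9 × 10⁻⁴)(-0.08) = 3.1 × 10⁻³ → stable
  145–250 m: −αΔT+βΔS = −(2.1 × 10⁻⁴)(+9.8)+(7.9 × 10⁻⁴)(+0.14) = -1.9 × 10⁻³ → UNSTABLE
The 145–250 m interval has Δρ < 0: lighter water underlies denser water.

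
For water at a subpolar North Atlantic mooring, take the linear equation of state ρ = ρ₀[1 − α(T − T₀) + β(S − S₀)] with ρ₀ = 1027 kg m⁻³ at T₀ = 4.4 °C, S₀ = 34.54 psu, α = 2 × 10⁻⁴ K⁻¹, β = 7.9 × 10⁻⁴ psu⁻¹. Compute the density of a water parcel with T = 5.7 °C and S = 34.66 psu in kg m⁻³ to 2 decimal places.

1026.83 kg m⁻³

T − T₀ = +1.3 K, S − S₀ = +0.12 psu.
Bracket = 1 − α·(+1.3) + β·(+0.12) = 1 + (-1.652 × 10⁻⁴) = 0.9998348.
ρ = 1027 × 0.9998348 = 1026.83 kg m⁻³.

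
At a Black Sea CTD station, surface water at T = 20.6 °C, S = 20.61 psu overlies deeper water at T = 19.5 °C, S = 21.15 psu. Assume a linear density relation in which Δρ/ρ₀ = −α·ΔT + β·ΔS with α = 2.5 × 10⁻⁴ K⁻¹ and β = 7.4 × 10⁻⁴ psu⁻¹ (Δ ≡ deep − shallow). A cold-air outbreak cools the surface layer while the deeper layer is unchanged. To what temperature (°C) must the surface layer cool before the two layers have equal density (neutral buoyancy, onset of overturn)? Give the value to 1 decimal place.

Neutral buoyancy requires Δρ = 0, i.e. −α(T_deep − T_surf′) + β(S_deep − S_surf) = 0.
T_surf′ = T_deep − (β/α)·ΔS = 19.5 − (7.4 × 10⁻⁴/2.5 × 10⁻⁴)·(+0.54) = 17.902 °C.
Cooling required: 20.6 − (17.902) = 2.698 °C.

17.9 °C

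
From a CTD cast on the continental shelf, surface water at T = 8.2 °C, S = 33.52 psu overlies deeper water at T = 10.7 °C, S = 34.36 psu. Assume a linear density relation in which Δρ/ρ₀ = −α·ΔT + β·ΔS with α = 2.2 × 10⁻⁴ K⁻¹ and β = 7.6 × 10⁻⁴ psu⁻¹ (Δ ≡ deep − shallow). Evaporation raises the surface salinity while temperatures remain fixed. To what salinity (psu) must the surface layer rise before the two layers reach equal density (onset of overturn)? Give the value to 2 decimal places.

Neutral buoyancy requires −α(T_deep − T_surf) + β(S_deep − S_surf′) = 0.
S_surf′ = S_deep − (α/β)·ΔT = 34.36 − (2.2 × 10⁻⁴/7.6 × 10⁻⁴)·(+2.5) = 33.6363 psu.
Increase required: 33.6363 − 33.52 = 0.1163 psu.

33.64 psu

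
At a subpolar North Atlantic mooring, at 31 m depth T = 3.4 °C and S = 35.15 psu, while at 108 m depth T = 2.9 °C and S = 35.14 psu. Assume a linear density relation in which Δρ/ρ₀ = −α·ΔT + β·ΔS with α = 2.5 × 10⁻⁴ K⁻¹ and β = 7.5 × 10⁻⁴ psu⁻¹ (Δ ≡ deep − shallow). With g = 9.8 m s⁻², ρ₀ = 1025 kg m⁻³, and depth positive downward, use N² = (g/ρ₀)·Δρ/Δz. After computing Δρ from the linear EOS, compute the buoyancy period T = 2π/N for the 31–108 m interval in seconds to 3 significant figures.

ΔT = -0.5 K, ΔS = -0.01 psu (deep − shallow).
Δρ/ρ₀ = −αΔT + βΔS = 1.25 × 10⁻⁴ − 7.50 × 10⁻⁶ = 1.175 × 10⁻⁴, so Δρ ≈ 0.1204 kg m⁻³.
N² = (g/ρ₀)·Δρ/Δz = g·(Δρ/ρ₀)/Δz = 9.8 × 1.175 × 10⁻⁴ / 77 = 1.4955 × 10⁻⁵ s⁻².
N = √(1.4955 × 10⁻⁵) = 3.8672 × 10⁻³ rad s⁻¹ → T = 2π/N = 1.6247 × 10³ s ≈ 1.62 × 10³ s.

1.62 × 10³ s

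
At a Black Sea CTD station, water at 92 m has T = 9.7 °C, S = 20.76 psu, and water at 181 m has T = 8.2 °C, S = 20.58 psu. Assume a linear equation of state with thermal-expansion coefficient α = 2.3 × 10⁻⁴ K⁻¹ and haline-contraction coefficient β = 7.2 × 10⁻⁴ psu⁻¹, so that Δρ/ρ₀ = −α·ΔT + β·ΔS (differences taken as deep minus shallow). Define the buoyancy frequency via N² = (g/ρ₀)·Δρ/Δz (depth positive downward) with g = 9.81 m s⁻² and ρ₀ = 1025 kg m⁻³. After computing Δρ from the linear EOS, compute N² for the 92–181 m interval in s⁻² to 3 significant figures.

2.37 × 10⁻⁵ s⁻²

ΔT = -1.5 K, ΔS = -0.18 psu (deep − shallow).
Δρ/ρ₀ = −αΔT + βΔS = 3.45 × 10⁻⁴ − 1.296 × 10⁻⁴ = 2.154 × 10⁻⁴, so Δρ ≈ 0.2208 kg m⁻³.
N² = (g/ρ₀)·Δρ/Δz = g·(Δρ/ρ₀)/Δz = 9.81 × 2.154 × 10⁻⁴ / 89 = 2.3742 × 10⁻⁵ s⁻² ≈ 2.37 × 10⁻⁵ s⁻².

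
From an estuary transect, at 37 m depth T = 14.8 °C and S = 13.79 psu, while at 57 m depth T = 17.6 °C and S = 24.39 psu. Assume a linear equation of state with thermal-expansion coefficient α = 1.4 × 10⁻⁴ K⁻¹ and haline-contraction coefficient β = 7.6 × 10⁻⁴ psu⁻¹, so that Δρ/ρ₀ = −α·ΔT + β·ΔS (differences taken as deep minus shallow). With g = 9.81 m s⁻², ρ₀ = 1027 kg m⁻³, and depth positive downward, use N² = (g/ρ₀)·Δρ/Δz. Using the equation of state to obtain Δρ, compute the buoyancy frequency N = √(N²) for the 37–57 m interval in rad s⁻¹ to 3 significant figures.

ΔT = +2.8 K, ΔS = +10.60 psu (deep − shallow).
Δρ/ρ₀ = −αΔT + βΔS = -3.92 × 10⁻⁴ + 8.056 × 10⁻³ = 7.664 × 10⁻³, so Δρ ≈ 7.871 kg m⁻³.
N² = (g/ρ₀)·Δρ/Δz = g·(Δρ/ρ₀)/Δz = 9.81 × 7.664 × 10⁻³ / 20 = 3.7592 × 10⁻³ s⁻².
N = √(3.7592 × 10⁻³) = 0.061312 rad s⁻¹ ≈ 0.0613 rad s⁻¹.

0.0613 rad s⁻¹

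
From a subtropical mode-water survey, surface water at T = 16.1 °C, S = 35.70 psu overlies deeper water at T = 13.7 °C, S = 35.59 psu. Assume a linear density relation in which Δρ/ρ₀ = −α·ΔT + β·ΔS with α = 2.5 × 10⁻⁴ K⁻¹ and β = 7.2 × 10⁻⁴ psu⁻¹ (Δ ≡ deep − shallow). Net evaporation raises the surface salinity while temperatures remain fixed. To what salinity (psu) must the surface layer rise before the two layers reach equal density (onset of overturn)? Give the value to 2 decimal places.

Neutral buoyancy requires −α(T_deep − T_surf) + β(S_deep − S_surf′) = 0.
S_surf′ = S_deep − (α/β)·ΔT = 35.59 − (2.5 × 10⁻⁴/7.2 × 10⁻⁴)·(-2.4) = 36.4233 psu.
Increase required: 36.4233 − 35.70 = 0.7233 psu.

36.42 psu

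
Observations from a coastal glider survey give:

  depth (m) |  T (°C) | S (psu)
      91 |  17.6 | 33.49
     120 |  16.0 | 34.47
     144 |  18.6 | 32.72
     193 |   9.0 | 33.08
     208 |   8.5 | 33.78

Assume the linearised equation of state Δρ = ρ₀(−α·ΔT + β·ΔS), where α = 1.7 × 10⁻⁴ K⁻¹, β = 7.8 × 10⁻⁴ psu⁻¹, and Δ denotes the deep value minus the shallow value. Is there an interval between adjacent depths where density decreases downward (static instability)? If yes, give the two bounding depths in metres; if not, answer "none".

Evaluate Δρ/ρ₀ = −αΔT + βΔS across each adjacent pair:
  91–120 m: −αΔT+βΔS = −(1.7 × 10⁻⁴)(-1.6)+(7.8 × 10⁻⁴)(+0.98) = 1.0 × 10⁻³ → stable
  120–144 m: −αΔT+βΔS = −(1.7 × 10⁻⁴)(+2.6)+(7.8 × 10⁻⁴)(-1.75) = -1.8 × 10⁻³ → UNSTABLE
  144–193 m: −αΔT+βΔS = −(1.7 × 10⁻⁴)(-9.6)+(7.8 × 10⁻⁴)(+0.36) = 1.9 × 10⁻³ → stable
  193–208 m: −αΔT+βΔS = −(1.7 × 10⁻⁴)(-0.5)+(7.8 × 10⁻⁴)(+0.70) = 6.3 × 10⁻⁴ → stable
The 120–144 m interval has Δρ < 0: lighter water underlies denser water.

120–144 m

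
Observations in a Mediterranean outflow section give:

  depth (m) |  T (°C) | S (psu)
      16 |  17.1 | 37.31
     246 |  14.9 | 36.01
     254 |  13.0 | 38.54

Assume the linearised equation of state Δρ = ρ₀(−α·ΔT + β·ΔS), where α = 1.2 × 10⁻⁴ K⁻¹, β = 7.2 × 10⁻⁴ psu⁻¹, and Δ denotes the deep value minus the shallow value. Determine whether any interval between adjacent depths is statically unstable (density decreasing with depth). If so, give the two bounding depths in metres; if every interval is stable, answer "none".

16–246 m

Evaluate Δρ/ρ₀ = −αΔT + βΔS across each adjacent pair:
  16–246 m: −αΔT+βΔS = −(1.2 × 10⁻⁴)(-2.2)+(7.2 × 10⁻⁴)(-1.30) = -6.7 × 10⁻⁴ → UNSTABLE
  246–254 m: −αΔT+βΔS = −(1.2 × 10⁻⁴)(-1.9)+(7.2 × 10⁻⁴)(+2.53) = 2.0 × 10⁻³ → stable
The 16–246 m interval has Δρ < 0: lighter water underlies denser water.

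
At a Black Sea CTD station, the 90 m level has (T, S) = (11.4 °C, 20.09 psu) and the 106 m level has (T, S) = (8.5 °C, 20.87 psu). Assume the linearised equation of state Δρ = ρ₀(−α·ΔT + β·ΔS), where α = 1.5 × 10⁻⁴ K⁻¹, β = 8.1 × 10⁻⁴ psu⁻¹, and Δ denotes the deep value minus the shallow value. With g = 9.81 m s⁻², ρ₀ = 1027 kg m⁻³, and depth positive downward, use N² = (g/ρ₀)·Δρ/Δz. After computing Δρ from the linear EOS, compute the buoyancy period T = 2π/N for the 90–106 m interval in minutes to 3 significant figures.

4.09 min

ΔT = -2.9 K, ΔS = +0.78 psu (deep − shallow).
Δρ/ρ₀ = −αΔT + βΔS = 4.35 × 10⁻⁴ + 6.318 × 10⁻⁴ = 1.0668 × 10⁻³, so Δρ ≈ 1.096 kg m⁻³.
N² = (g/ρ₀)·Δρ/Δz = g·(Δρ/ρ₀)/Δz = 9.81 × 1.0668 × 10⁻³ / 16 = 6.5408 × 10⁻⁴ s⁻².
N = √(6.5408 × 10⁻⁴) = 0.025575 rad s⁻¹ → T = 2π/N = 245.68 s = 4.0947 min ≈ 4.09 min.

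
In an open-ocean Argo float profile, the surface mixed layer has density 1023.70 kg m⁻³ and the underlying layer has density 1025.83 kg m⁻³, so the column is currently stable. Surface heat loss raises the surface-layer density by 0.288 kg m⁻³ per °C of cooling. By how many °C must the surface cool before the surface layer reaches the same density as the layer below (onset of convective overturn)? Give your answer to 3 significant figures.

Density deficit of the surface layer: 1025.83 − 1023.70 = 2.13 kg m⁻³.
Required change = 2.13 / 0.288 = 7.40 °C.

7.40 °C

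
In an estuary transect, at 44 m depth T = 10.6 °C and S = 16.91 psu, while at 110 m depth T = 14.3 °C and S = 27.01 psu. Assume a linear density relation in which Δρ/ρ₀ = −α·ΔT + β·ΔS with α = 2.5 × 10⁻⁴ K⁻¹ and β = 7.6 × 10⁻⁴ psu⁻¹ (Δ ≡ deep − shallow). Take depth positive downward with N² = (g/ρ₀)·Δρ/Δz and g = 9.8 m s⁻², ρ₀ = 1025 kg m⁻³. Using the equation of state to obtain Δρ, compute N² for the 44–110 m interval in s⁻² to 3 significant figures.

1.00 × 10⁻³ s⁻²

ΔT = +3.7 K, ΔS = +10.10 psu (deep − shallow).
Δρ/ρ₀ = −αΔT + βΔS = -9.25 × 10⁻⁴ + 7.676 × 10⁻³ = 6.751 × 10⁻³, so Δρ ≈ 6.920 kg m⁻³.
N² = (g/ρ₀)·Δρ/Δz = g·(Δρ/ρ₀)/Δz = 9.8 × 6.751 × 10⁻³ / 66 = 1.0024 × 10⁻³ s⁻² ≈ 1.00 × 10⁻³ s⁻².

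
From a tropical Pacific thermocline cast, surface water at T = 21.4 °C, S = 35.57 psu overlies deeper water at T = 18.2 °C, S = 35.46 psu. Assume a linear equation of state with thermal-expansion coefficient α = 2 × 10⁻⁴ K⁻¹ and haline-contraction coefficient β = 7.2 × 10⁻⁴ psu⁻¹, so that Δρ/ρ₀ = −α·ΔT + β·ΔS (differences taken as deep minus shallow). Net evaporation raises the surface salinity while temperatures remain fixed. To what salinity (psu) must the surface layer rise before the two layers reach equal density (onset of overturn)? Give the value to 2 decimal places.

Neutral buoyancy requires −α(T_deep − T_surf) + β(S_deep − S_surf′) = 0.
S_surf′ = S_deep − (α/β)·ΔT = 35.46 − (2 × 10⁻⁴/7.2 × 10⁻⁴)·(-3.2) = 36.3489 psu.
Increase required: 36.3489 − 35.57 = 0.7789 psu.

36.35 psu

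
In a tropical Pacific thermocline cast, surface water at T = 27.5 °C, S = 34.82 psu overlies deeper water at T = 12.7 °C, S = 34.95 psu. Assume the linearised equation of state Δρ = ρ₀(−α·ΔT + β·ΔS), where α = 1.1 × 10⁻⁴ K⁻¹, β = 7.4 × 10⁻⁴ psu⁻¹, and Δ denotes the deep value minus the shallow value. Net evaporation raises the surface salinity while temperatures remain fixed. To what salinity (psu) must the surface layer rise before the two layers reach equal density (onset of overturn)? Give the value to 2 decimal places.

Neutral buoyancy requires −α(T_deep − T_surf) + β(S_deep − S_surf′) = 0.
S_surf′ = S_deep − (α/β)·ΔT = 34.95 − (1.1 × 10⁻⁴/7.4 × 10⁻⁴)·(-14.8) = 37.1500 psu.
Increase required: 37.1500 − 34.82 = 2.3300 psu.

37.15 psu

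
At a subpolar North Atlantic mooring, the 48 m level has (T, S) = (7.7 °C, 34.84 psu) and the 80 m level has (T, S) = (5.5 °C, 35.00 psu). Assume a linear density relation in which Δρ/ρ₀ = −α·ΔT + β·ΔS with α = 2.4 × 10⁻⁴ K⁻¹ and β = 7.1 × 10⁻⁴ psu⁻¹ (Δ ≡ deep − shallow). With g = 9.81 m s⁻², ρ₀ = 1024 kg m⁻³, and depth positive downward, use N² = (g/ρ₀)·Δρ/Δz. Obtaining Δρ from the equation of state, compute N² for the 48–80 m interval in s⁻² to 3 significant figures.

1.97 × 10⁻⁴ s⁻²

ΔT = -2.2 K, ΔS = +0.16 psu (deep − shallow).
Δρ/ρ₀ = −αΔT + βΔS = 5.28 × 10⁻⁴ + 1.136 × 10⁻⁴ = 6.416 × 10⁻⁴, so Δρ ≈ 0.6570 kg m⁻³.
N² = (g/ρ₀)·Δρ/Δz = g·(Δρ/ρ₀)/Δz = 9.81 × 6.416 × 10⁻⁴ / 32 = 1.9669 × 10⁻⁴ s⁻² ≈ 1.97 × 10⁻⁴ s⁻².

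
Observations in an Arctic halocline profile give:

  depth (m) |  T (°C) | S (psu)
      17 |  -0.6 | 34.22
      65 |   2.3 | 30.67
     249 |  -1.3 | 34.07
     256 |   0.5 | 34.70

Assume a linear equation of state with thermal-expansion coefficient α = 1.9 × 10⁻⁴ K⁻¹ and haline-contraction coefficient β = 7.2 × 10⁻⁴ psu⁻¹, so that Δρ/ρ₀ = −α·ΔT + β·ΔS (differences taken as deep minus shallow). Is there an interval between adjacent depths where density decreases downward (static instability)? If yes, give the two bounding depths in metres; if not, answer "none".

Evaluate Δρ/ρ₀ = −αΔT + βΔS across each adjacent pair:
  17–65 m: −αΔT+βΔS = −(1.9 × 10⁻⁴)(+2.9)+(7.2 × 10⁻⁴)(-3.55) = -3.1 × 10⁻³ → UNSTABLE
  65–249 m: −αΔT+βΔS = −(1.9 × 10⁻⁴)(-3.6)+(7.2 × 10⁻⁴)(+3.40) = 3.1 × 10⁻³ → stable
  249–256 m: −αΔT+βΔS = −(1.9 × 10⁻⁴)(+1.8)+(7.2 × 10⁻⁴)(+0.63) = 1.1 × 10⁻⁴ → stable
The 17–65 m interval has Δρ < 0: lighter water underlies denser water.

17–65 m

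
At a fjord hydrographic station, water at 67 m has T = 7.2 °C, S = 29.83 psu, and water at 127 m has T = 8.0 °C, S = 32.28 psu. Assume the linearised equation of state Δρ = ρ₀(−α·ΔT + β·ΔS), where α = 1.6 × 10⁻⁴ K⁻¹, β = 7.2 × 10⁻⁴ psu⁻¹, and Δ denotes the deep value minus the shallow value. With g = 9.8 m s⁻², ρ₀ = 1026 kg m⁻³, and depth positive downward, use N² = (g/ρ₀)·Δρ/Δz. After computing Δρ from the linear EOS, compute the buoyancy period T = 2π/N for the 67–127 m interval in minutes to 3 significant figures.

6.41 min

ΔT = +0.8 K, ΔS = +2.45 psu (deep − shallow).
Δρ/ρ₀ = −αΔT + βΔS = -1.28 × 10⁻⁴ + 1.764 × 10⁻³ = 1.636 × 10⁻³, so Δρ ≈ 1.679 kg m⁻³.
N² = (g/ρ₀)·Δρ/Δz = g·(Δρ/ρ₀)/Δz = 9.8 × 1.636 × 10⁻³ / 60 = 2.6721 × 10⁻⁴ s⁻².
N = √(2.6721 × 10⁻⁴) = 0.016347 rad s⁻¹ → T = 2π/N = 384.36 s = 6.4060 min ≈ 6.41 min.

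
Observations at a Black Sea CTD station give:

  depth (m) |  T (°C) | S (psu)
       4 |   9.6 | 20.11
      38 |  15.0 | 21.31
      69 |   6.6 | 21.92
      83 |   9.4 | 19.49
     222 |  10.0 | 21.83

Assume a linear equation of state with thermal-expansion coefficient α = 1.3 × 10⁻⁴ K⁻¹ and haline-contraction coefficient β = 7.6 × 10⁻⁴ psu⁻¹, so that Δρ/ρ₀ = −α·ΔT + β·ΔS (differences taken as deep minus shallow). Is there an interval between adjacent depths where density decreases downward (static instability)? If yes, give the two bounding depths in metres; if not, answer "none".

69–83 m

Evaluate Δρ/ρ₀ = −αΔT + βΔS across each adjacent pair:
  4–38 m: −αΔT+βΔS = −(1.3 × 10⁻⁴)(+5.4)+(7.6 × 10⁻⁴)(+1.20) = 2.1 × 10⁻⁴ → stable
  38–69 m: −αΔT+βΔS = −(1.3 × 10⁻⁴)(-8.4)+(7.6 × 10⁻⁴)(+0.61) = 1.6 × 10⁻³ → stable
  69–83 m: −αΔT+βΔS = −(1.3 × 10⁻⁴)(+2.8)+(7.6 × 10⁻⁴)(-2.43) = -2.2 × 10⁻³ → UNSTABLE
  83–222 m: −αΔT+βΔS = −(1.3 × 10⁻⁴)(+0.6)+(7.6 × 10⁻⁴)(+2.34) = 1.7 × 10⁻³ → stable
The 69–83 m interval has Δρ < 0: lighter water underlies denser water.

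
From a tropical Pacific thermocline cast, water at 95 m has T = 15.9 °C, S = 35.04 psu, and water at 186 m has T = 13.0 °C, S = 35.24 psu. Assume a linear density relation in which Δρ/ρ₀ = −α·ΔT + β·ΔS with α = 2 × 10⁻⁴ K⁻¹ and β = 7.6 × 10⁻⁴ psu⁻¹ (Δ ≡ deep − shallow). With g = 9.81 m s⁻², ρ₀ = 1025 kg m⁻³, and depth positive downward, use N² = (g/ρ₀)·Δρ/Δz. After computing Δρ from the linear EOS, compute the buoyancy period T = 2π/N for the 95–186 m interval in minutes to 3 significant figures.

ΔT = -2.9 K, ΔS = +0.20 psu (deep − shallow).
Δρ/ρ₀ = −αΔT + βΔS = 5.80 × 10⁻⁴ + 1.52 × 10⁻⁴ = 7.32 × 10⁻⁴, so Δρ ≈ 0.7503 kg m⁻³.
N² = (g/ρ₀)·Δρ/Δz = g·(Δρ/ρ₀)/Δz = 9.81 × 7.32 × 10⁻⁴ / 91 = 7.8911 × 10⁻⁵ s⁻².
N = √(7.8911 × 10⁻⁵) = 8.8832 × 10⁻³ rad s⁻¹ → T = 2π/N = 707.31 s = 11.788 min ≈ 11.8 min.

11.8 min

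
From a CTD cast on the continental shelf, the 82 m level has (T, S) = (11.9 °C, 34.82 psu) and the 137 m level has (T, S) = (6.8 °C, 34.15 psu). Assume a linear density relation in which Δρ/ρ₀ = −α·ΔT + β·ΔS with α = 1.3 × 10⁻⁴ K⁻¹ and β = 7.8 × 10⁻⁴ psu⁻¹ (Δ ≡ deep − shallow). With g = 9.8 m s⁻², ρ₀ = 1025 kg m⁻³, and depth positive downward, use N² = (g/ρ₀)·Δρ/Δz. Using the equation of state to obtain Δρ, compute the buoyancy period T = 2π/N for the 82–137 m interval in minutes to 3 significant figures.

ΔT = -5.1 K, ΔS = -0.67 psu (deep − shallow).
Δρ/ρ₀ = −αΔT + βΔS = 6.63 × 10⁻⁴ − 5.226 × 10⁻⁴ = 1.404 × 10⁻⁴, so Δρ ≈ 0.1439 kg m⁻³.
N² = (g/ρ₀)·Δρ/Δz = g·(Δρ/ρ₀)/Δz = 9.8 × 1.404 × 10⁻⁴ / 55 = 2.5017 × 10⁻⁵ s⁻².
N = √(2.5017 × 10⁻⁵) = 5.0017 × 10⁻³ rad s⁻¹ → T = 2π/N = 1.2562 × 10³ s = 20.937 min ≈ 20.9 min.

20.9 min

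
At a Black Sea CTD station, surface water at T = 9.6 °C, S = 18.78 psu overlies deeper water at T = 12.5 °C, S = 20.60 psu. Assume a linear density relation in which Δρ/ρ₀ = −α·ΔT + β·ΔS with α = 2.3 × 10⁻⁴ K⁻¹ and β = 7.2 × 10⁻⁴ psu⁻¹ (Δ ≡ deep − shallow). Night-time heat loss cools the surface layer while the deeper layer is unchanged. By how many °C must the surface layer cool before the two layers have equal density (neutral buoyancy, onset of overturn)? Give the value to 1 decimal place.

Neutral buoyancy requires Δρ = 0, i.e. −α(T_deep − T_surf′) + β(S_deep − S_surf) = 0.
T_surf′ = T_deep − (β/α)·ΔS = 12.5 − (7.2 × 10⁻⁴/2.3 × 10⁻⁴)·(+1.82) = 6.803 °C.
Cooling required: 9.6 − (6.803) = 2.797 °C.

2.8 °C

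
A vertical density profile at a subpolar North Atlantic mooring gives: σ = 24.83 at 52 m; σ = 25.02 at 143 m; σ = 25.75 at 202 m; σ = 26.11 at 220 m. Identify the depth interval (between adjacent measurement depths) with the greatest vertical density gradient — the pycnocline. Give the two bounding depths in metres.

202–220 m

Compute the density gradient over each adjacent pair:
  52–143 m: Δρ/Δz = 0.19/91 = 2.1 × 10⁻³ kg m⁻⁴
  143–202 m: Δρ/Δz = 0.73/59 = 0.012 kg m⁻⁴
  202–220 m: Δρ/Δz = 0.36/18 = 0.020 kg m⁻⁴
The largest gradient is in the 202–220 m interval — the pycnocline.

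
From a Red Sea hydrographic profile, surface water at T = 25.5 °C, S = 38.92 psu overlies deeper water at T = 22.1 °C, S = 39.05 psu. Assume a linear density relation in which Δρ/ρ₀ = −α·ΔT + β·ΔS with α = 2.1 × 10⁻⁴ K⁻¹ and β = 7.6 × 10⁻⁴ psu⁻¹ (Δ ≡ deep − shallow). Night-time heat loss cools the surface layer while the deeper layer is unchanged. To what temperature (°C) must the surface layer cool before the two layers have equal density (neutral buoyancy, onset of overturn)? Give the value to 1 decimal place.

21.6 °C

Neutral buoyancy requires Δρ = 0, i.e. −α(T_deep − T_surf′) + β(S_deep − S_surf) = 0.
T_surf′ = T_deep − (β/α)·ΔS = 22.1 − (7.6 × 10⁻⁴/2.1 × 10⁻⁴)·(+0.13) = 21.630 °C.
Cooling required: 25.5 − (21.630) = 3.870 °C.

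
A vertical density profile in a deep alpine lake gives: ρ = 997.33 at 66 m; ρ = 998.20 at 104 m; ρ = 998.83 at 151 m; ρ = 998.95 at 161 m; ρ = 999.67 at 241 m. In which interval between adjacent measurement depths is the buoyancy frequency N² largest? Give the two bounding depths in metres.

66–104 m

Compute the density gradient over each adjacent pair:
  66–104 m: Δρ/Δz = 0.87/38 = 0.023 kg m⁻⁴
  104–151 m: Δρ/Δz = 0.63/47 = 0.013 kg m⁻⁴
  151–161 m: Δρ/Δz = 0.12/10 = 0.012 kg m⁻⁴
  161–241 m: Δρ/Δz = 0.72/80 = 9.0 × 10⁻³ kg m⁻⁴
The largest gradient is in the 66–104 m interval — the pycnocline.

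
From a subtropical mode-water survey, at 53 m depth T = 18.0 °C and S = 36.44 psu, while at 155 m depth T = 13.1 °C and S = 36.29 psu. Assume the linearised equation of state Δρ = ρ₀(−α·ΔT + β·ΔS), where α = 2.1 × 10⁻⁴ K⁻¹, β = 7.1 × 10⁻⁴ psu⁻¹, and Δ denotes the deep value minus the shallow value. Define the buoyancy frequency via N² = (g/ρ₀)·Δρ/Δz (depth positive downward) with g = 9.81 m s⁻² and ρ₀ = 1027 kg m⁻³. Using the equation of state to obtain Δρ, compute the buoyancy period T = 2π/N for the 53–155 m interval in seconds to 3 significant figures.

667 s

ΔT = -4.9 K, ΔS = -0.15 psu (deep − shallow).
Δρ/ρ₀ = −αΔT + βΔS = 1.029 × 10⁻³ − 1.065 × 10⁻⁴ = 9.225 × 10⁻⁴, so Δρ ≈ 0.9474 kg m⁻³.
N² = (g/ρ₀)·Δρ/Δz = g·(Δρ/ρ₀)/Δz = 9.81 × 9.225 × 10⁻⁴ / 102 = 8.8723 × 10⁻⁵ s⁻².
N = √(8.8723 × 10⁻⁵) = 9.4193 × 10⁻³ rad s⁻¹ → T = 2π/N = 667.05 s ≈ 667 s.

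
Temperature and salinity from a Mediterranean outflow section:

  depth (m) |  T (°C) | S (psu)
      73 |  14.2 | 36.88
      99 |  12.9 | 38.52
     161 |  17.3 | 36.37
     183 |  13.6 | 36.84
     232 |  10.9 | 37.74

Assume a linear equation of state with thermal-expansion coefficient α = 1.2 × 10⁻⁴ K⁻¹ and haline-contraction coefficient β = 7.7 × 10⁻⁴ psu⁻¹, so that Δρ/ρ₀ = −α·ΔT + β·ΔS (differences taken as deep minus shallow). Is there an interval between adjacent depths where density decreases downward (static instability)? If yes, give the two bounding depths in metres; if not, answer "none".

Evaluate Δρ/ρ₀ = −αΔT + βΔS across each adjacent pair:
  73–99 m: −αΔT+βΔS = −(1.2 × 10⁻⁴)(-1.3)+(7.7 × 10⁻⁴)(+1.64) = 1.4 × 10⁻³ → stable
  99–161 m: −αΔT+βΔS = −(1.2 × 10⁻⁴)(+4.4)+(7.7 × 10⁻⁴)(-2.15) = -2.2 × 10⁻³ → UNSTABLE
  161–183 m: −αΔT+βΔS = −(1.2 × 10⁻⁴)(-3.7)+(7.7 × 10⁻⁴)(+0.47) = 8.1 × 10⁻⁴ → stable
  183–232 m: −αΔT+βΔS = −(1.2 × 10⁻⁴)(-2.7)+(7.7 × 10⁻⁴)(+0.90) = 1.0 × 10⁻³ → stable
The 99–161 m interval has Δρ < 0: lighter water underlies denser water.

99–161 m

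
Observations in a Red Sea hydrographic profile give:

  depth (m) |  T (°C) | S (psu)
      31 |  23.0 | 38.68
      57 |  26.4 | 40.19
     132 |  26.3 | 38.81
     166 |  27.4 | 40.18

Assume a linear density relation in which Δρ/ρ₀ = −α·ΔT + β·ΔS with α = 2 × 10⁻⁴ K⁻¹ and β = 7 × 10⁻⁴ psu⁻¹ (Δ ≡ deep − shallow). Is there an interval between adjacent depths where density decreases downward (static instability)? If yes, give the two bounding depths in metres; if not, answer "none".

Evaluate Δρ/ρ₀ = −αΔT + βΔS across each adjacent pair:
  31–57 m: −αΔT+βΔS = −(2 × 10⁻⁴)(+3.4)+(7 × 10⁻⁴)(+1.51) = 3.8 × 10⁻⁴ → stable
  57–132 m: −αΔT+βΔS = −(2 × 10⁻⁴)(-0.1)+(7 × 10⁻⁴)(-1.38) = -9.5 × 10⁻⁴ → UNSTABLE
  132–166 m: −αΔT+βΔS = −(2 × 10⁻⁴)(+1.1)+(7 × 10⁻⁴)(+1.37) = 7.4 × 10⁻⁴ → stable
The 57–132 m interval has Δρ < 0: lighter water underlies denser water.

57–132 m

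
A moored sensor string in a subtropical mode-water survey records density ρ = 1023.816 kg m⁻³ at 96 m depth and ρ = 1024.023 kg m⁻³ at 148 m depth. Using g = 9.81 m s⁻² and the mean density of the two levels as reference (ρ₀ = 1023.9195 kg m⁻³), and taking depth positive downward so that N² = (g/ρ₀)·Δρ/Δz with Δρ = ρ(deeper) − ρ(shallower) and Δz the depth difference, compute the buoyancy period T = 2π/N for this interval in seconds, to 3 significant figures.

Δρ = 1024.023 − 1023.816 = 0.207 kg m⁻³ over Δz = 148 − 96 = 52 m.
N² = (9.81/1023.9195) × (0.207/52) = 3.8139 × 10⁻⁵ s⁻².
N = √(3.8139 × 10⁻⁵) = 6.1757 × 10⁻³ rad s⁻¹, so T = 2π/N = 1.0174 × 10³ s ≈ 1.02 × 10³ s.

1.02 × 10³ s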